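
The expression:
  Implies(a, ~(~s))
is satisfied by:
  {s: True, a: False}
  {a: False, s: False}
  {a: True, s: True}


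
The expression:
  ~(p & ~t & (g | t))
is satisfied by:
  {t: True, p: False, g: False}
  {p: False, g: False, t: False}
  {g: True, t: True, p: False}
  {g: True, p: False, t: False}
  {t: True, p: True, g: False}
  {p: True, t: False, g: False}
  {g: True, p: True, t: True}


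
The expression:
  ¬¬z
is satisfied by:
  {z: True}


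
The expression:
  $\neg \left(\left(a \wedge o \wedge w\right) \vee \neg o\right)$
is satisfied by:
  {o: True, w: False, a: False}
  {a: True, o: True, w: False}
  {w: True, o: True, a: False}


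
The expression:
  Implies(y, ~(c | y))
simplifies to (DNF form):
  ~y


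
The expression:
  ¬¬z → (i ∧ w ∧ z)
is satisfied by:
  {w: True, i: True, z: False}
  {w: True, i: False, z: False}
  {i: True, w: False, z: False}
  {w: False, i: False, z: False}
  {z: True, w: True, i: True}


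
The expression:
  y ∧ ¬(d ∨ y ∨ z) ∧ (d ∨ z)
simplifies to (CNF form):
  False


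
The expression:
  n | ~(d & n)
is always true.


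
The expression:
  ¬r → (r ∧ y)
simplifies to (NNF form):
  r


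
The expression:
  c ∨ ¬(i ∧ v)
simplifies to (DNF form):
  c ∨ ¬i ∨ ¬v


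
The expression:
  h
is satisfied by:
  {h: True}


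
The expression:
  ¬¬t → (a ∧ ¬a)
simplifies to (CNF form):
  ¬t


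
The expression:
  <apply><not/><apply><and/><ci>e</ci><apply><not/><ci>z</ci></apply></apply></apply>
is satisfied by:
  {z: True, e: False}
  {e: False, z: False}
  {e: True, z: True}


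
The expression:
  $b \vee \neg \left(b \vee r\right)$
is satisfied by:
  {b: True, r: False}
  {r: False, b: False}
  {r: True, b: True}


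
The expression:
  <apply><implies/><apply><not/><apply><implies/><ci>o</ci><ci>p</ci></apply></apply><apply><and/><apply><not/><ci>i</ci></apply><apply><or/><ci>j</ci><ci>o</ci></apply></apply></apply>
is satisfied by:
  {p: True, o: False, i: False}
  {p: False, o: False, i: False}
  {i: True, p: True, o: False}
  {i: True, p: False, o: False}
  {o: True, p: True, i: False}
  {o: True, p: False, i: False}
  {o: True, i: True, p: True}


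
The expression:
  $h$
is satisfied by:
  {h: True}


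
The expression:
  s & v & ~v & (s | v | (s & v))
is never true.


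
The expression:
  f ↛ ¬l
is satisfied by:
  {f: True, l: True}


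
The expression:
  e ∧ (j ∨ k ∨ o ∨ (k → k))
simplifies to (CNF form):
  e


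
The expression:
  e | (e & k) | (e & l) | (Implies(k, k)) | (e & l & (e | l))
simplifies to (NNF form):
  True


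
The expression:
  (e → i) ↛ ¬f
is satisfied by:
  {i: True, f: True, e: False}
  {f: True, e: False, i: False}
  {i: True, e: True, f: True}


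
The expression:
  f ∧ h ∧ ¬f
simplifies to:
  False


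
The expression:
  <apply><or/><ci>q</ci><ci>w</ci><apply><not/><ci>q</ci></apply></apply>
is always true.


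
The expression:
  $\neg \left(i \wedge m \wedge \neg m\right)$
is always true.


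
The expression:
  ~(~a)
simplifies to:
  a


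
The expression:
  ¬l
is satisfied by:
  {l: False}


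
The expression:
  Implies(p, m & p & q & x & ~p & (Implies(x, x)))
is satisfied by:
  {p: False}


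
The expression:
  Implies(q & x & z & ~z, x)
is always true.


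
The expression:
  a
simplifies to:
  a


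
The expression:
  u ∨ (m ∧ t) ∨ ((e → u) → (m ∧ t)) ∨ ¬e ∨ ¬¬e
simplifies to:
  True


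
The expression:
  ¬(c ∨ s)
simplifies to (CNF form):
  ¬c ∧ ¬s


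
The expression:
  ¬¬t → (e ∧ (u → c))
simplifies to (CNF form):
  (e ∨ ¬t) ∧ (c ∨ e ∨ ¬t) ∧ (c ∨ ¬t ∨ ¬u) ∧ (e ∨ ¬t ∨ ¬u)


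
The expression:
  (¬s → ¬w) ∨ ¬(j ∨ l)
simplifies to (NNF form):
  s ∨ (¬j ∧ ¬l) ∨ ¬w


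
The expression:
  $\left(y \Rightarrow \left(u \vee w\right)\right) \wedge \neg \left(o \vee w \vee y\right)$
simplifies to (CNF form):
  $\neg o \wedge \neg w \wedge \neg y$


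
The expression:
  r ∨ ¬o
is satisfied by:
  {r: True, o: False}
  {o: False, r: False}
  {o: True, r: True}


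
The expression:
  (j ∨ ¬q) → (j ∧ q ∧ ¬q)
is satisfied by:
  {q: True, j: False}


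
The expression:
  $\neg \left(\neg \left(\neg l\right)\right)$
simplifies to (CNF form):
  $\neg l$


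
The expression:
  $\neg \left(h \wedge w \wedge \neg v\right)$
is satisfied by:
  {v: True, w: False, h: False}
  {w: False, h: False, v: False}
  {h: True, v: True, w: False}
  {h: True, w: False, v: False}
  {v: True, w: True, h: False}
  {w: True, v: False, h: False}
  {h: True, w: True, v: True}


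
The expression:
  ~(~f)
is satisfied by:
  {f: True}


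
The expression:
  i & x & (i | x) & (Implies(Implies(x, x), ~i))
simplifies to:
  False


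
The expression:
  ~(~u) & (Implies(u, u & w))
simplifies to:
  u & w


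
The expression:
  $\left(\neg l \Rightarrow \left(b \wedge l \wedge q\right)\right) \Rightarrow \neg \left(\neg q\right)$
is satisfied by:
  {q: True, l: False}
  {l: False, q: False}
  {l: True, q: True}


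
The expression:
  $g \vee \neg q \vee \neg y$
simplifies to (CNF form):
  $g \vee \neg q \vee \neg y$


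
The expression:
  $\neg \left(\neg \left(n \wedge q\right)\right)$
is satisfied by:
  {q: True, n: True}


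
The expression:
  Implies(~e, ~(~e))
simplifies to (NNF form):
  e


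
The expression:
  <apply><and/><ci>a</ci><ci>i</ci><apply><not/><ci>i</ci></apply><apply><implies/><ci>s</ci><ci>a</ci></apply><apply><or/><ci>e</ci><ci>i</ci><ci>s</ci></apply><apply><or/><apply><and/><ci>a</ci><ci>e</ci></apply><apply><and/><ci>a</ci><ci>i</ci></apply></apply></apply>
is never true.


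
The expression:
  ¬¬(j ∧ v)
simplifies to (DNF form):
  j ∧ v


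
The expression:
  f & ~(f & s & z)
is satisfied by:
  {f: True, s: False, z: False}
  {z: True, f: True, s: False}
  {s: True, f: True, z: False}


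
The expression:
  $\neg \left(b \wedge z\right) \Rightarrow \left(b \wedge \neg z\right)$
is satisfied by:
  {b: True}


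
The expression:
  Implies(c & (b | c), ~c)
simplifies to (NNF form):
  ~c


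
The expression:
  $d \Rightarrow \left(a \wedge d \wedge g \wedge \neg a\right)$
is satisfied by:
  {d: False}


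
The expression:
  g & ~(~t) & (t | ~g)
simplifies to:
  g & t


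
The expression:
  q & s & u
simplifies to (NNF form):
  q & s & u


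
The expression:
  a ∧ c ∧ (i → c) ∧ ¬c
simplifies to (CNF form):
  False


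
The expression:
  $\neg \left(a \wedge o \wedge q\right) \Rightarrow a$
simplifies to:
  $a$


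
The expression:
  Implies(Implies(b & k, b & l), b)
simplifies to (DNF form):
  b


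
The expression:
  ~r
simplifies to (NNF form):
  ~r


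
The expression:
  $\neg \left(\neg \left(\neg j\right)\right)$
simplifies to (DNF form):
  $\neg j$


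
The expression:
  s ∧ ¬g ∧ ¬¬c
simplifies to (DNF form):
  c ∧ s ∧ ¬g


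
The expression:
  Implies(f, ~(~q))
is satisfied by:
  {q: True, f: False}
  {f: False, q: False}
  {f: True, q: True}


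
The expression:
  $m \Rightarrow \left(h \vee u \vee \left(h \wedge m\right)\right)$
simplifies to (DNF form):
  $h \vee u \vee \neg m$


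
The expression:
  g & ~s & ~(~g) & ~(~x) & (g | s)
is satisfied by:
  {x: True, g: True, s: False}


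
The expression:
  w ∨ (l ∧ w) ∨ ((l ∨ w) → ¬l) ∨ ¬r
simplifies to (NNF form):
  w ∨ ¬l ∨ ¬r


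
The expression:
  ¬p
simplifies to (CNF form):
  ¬p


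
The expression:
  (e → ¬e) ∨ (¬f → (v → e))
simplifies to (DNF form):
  True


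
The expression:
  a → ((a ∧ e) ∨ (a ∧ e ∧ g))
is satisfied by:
  {e: True, a: False}
  {a: False, e: False}
  {a: True, e: True}


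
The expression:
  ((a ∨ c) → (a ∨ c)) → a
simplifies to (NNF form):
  a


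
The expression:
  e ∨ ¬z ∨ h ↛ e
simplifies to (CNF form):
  e ∨ h ∨ ¬z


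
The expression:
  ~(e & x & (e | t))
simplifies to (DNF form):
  ~e | ~x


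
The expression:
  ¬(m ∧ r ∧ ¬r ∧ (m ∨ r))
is always true.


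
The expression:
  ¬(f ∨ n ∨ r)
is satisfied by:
  {n: False, r: False, f: False}


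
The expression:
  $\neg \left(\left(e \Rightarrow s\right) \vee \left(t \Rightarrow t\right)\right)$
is never true.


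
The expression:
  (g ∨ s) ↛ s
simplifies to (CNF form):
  g ∧ ¬s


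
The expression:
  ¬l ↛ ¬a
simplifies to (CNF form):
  a ∧ ¬l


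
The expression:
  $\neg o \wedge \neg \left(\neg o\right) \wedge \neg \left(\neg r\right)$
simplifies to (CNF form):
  $\text{False}$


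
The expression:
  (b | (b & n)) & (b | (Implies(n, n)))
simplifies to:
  b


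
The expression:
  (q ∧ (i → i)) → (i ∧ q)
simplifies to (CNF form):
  i ∨ ¬q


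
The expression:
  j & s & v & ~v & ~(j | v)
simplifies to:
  False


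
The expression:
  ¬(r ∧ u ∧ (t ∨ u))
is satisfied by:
  {u: False, r: False}
  {r: True, u: False}
  {u: True, r: False}


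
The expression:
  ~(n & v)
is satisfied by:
  {v: False, n: False}
  {n: True, v: False}
  {v: True, n: False}


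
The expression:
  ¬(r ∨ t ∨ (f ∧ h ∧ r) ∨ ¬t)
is never true.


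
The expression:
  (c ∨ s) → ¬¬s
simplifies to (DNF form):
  s ∨ ¬c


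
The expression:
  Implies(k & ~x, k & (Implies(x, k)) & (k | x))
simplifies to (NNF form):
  True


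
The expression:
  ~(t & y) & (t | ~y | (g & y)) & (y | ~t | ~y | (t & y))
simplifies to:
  ~y | (g & ~t)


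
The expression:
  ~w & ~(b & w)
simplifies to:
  ~w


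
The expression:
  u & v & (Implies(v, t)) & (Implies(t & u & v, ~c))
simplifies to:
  t & u & v & ~c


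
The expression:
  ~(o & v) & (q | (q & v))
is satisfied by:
  {q: True, v: False, o: False}
  {o: True, q: True, v: False}
  {v: True, q: True, o: False}


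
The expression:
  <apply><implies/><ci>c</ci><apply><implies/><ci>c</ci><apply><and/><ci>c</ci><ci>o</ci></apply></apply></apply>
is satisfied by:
  {o: True, c: False}
  {c: False, o: False}
  {c: True, o: True}


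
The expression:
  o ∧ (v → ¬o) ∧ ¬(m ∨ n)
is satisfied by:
  {o: True, n: False, v: False, m: False}


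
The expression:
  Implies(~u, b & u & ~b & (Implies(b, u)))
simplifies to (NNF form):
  u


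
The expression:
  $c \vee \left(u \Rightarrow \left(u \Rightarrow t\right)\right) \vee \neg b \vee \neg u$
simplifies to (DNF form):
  $c \vee t \vee \neg b \vee \neg u$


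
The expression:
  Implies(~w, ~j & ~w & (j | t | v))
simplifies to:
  w | (t & ~j) | (v & ~j)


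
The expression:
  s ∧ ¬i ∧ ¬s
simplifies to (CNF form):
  False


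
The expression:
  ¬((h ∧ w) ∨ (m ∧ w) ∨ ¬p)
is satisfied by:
  {p: True, h: False, w: False, m: False}
  {m: True, p: True, h: False, w: False}
  {p: True, h: True, m: False, w: False}
  {m: True, p: True, h: True, w: False}
  {w: True, p: True, m: False, h: False}


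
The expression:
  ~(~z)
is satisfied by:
  {z: True}


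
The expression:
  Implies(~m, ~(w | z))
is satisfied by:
  {m: True, z: False, w: False}
  {m: True, w: True, z: False}
  {m: True, z: True, w: False}
  {m: True, w: True, z: True}
  {w: False, z: False, m: False}


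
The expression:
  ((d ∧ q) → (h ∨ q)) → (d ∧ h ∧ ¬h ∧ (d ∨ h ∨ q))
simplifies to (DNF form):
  False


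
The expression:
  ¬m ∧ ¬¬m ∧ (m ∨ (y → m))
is never true.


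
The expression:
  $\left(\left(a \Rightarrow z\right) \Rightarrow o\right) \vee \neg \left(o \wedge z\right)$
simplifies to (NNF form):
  $\text{True}$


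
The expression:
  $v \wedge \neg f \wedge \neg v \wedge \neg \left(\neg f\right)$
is never true.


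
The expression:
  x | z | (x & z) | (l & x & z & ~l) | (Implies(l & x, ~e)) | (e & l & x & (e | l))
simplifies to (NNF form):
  True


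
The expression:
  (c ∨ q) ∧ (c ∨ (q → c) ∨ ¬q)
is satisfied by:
  {c: True}


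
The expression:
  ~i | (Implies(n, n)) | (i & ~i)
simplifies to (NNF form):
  True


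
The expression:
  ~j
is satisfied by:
  {j: False}


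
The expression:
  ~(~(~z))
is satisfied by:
  {z: False}


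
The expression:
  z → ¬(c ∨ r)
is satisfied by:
  {r: False, z: False, c: False}
  {c: True, r: False, z: False}
  {r: True, c: False, z: False}
  {c: True, r: True, z: False}
  {z: True, c: False, r: False}


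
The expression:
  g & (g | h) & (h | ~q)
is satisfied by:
  {g: True, h: True, q: False}
  {g: True, h: False, q: False}
  {g: True, q: True, h: True}


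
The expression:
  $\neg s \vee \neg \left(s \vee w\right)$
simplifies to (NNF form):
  $\neg s$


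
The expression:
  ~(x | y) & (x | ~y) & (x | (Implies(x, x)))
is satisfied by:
  {x: False, y: False}


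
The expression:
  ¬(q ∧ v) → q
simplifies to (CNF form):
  q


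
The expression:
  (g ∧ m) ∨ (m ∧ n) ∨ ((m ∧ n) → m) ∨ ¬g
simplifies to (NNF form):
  True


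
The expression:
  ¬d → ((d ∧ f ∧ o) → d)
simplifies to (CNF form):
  True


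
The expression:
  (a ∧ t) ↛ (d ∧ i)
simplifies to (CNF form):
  a ∧ t ∧ (¬d ∨ ¬i)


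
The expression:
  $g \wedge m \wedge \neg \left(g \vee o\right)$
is never true.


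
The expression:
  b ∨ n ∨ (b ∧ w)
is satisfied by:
  {n: True, b: True}
  {n: True, b: False}
  {b: True, n: False}


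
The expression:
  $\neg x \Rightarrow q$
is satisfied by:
  {x: True, q: True}
  {x: True, q: False}
  {q: True, x: False}


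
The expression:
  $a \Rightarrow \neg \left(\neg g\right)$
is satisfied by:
  {g: True, a: False}
  {a: False, g: False}
  {a: True, g: True}


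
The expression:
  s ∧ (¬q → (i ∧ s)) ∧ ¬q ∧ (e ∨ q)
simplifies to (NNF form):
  e ∧ i ∧ s ∧ ¬q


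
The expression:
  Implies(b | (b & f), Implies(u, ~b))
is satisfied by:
  {u: False, b: False}
  {b: True, u: False}
  {u: True, b: False}


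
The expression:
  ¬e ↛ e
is always true.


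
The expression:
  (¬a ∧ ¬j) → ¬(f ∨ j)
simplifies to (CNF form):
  a ∨ j ∨ ¬f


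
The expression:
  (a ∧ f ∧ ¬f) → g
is always true.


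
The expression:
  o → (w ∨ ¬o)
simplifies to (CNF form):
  w ∨ ¬o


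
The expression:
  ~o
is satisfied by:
  {o: False}


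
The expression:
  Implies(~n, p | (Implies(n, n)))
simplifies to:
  True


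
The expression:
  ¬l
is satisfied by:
  {l: False}


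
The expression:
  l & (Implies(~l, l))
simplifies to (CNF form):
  l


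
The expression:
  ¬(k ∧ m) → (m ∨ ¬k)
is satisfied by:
  {m: True, k: False}
  {k: False, m: False}
  {k: True, m: True}


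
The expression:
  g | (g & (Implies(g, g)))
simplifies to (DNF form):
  g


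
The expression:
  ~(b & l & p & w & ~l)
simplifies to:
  True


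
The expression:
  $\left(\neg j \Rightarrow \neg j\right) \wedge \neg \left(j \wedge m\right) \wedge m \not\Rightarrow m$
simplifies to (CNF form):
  $\text{False}$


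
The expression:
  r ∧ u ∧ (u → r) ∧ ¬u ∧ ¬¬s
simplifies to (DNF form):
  False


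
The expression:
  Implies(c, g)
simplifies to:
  g | ~c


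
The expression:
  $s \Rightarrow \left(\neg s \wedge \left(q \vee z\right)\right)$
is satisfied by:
  {s: False}


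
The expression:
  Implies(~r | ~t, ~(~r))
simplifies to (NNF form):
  r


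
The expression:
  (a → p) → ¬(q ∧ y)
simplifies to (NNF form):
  (a ∧ ¬p) ∨ ¬q ∨ ¬y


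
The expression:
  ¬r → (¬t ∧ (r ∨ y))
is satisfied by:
  {r: True, y: True, t: False}
  {r: True, y: False, t: False}
  {r: True, t: True, y: True}
  {r: True, t: True, y: False}
  {y: True, t: False, r: False}


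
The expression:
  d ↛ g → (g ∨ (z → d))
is always true.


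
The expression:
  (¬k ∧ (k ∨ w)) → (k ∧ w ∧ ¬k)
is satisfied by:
  {k: True, w: False}
  {w: False, k: False}
  {w: True, k: True}


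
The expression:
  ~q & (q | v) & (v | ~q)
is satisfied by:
  {v: True, q: False}


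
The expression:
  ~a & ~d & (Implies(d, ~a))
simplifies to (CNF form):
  ~a & ~d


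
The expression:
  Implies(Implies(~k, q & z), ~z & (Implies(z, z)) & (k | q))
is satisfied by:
  {k: False, z: False, q: False}
  {q: True, k: False, z: False}
  {k: True, q: False, z: False}
  {q: True, k: True, z: False}
  {z: True, q: False, k: False}


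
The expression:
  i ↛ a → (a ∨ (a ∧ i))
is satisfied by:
  {a: True, i: False}
  {i: False, a: False}
  {i: True, a: True}


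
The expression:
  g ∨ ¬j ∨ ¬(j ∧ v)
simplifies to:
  g ∨ ¬j ∨ ¬v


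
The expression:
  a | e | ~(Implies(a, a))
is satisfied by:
  {a: True, e: True}
  {a: True, e: False}
  {e: True, a: False}


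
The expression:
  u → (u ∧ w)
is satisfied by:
  {w: True, u: False}
  {u: False, w: False}
  {u: True, w: True}


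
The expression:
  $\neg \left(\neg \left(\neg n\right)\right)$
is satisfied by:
  {n: False}


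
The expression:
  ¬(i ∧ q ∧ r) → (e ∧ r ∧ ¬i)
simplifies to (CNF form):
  r ∧ (e ∨ i) ∧ (q ∨ ¬i)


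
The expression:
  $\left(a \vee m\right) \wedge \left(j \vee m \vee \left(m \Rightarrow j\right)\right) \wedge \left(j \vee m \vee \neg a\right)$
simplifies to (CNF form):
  $\left(a \vee m\right) \wedge \left(j \vee m\right)$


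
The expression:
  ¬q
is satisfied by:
  {q: False}


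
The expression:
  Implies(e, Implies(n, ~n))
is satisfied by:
  {e: False, n: False}
  {n: True, e: False}
  {e: True, n: False}


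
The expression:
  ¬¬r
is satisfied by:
  {r: True}


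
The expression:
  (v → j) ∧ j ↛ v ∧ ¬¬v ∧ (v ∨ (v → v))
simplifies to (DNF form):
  False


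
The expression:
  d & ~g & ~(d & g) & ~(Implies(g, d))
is never true.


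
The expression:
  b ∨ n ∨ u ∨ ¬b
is always true.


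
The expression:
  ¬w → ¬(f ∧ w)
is always true.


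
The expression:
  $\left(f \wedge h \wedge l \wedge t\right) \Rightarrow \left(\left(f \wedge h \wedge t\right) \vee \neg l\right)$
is always true.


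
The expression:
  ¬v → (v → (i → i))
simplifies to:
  True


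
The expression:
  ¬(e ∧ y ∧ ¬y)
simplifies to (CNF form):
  True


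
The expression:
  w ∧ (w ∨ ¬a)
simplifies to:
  w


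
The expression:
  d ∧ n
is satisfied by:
  {d: True, n: True}


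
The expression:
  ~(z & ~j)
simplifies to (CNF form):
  j | ~z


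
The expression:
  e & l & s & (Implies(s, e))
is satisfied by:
  {e: True, s: True, l: True}


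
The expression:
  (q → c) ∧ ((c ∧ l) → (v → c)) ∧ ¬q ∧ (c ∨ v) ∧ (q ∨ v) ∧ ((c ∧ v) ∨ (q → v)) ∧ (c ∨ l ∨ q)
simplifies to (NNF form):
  v ∧ ¬q ∧ (c ∨ l)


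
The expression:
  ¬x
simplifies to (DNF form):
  ¬x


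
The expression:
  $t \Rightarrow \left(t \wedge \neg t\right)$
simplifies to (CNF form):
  $\neg t$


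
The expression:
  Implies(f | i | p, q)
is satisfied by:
  {q: True, i: False, f: False, p: False}
  {q: True, p: True, i: False, f: False}
  {q: True, f: True, i: False, p: False}
  {q: True, p: True, f: True, i: False}
  {q: True, i: True, f: False, p: False}
  {q: True, p: True, i: True, f: False}
  {q: True, f: True, i: True, p: False}
  {q: True, p: True, f: True, i: True}
  {p: False, i: False, f: False, q: False}


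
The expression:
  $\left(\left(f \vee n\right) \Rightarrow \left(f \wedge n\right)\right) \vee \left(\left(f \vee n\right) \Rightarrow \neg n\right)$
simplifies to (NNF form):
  $f \vee \neg n$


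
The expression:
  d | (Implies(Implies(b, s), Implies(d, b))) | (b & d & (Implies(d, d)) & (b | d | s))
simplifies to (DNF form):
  True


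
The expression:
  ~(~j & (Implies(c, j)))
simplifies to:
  c | j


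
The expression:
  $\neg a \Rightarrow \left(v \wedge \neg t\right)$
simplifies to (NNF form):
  $a \vee \left(v \wedge \neg t\right)$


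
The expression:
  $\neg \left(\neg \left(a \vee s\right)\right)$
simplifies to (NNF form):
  $a \vee s$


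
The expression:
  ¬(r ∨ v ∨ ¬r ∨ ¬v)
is never true.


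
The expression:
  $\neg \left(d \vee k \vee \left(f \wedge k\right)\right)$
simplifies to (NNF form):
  $\neg d \wedge \neg k$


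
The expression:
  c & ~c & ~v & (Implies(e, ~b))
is never true.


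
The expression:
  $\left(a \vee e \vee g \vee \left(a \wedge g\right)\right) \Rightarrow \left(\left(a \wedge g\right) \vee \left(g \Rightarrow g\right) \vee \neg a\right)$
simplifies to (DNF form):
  $\text{True}$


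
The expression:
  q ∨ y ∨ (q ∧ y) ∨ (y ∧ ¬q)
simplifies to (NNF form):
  q ∨ y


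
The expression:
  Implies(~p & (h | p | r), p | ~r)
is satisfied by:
  {p: True, r: False}
  {r: False, p: False}
  {r: True, p: True}


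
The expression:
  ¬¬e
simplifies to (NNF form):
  e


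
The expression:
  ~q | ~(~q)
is always true.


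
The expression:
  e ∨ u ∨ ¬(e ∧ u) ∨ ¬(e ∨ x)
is always true.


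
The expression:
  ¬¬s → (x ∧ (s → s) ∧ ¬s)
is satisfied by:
  {s: False}


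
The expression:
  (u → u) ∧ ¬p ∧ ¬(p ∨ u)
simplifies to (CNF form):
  ¬p ∧ ¬u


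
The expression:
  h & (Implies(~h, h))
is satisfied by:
  {h: True}


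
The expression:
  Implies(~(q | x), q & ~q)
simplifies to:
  q | x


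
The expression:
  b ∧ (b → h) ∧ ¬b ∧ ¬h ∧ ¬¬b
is never true.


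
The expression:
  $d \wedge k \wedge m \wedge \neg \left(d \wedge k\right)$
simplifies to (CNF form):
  $\text{False}$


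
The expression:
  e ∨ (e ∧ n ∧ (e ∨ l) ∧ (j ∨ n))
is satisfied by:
  {e: True}


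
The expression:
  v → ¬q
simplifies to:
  ¬q ∨ ¬v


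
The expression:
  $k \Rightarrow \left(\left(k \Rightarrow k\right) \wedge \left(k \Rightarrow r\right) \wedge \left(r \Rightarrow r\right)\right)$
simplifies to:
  $r \vee \neg k$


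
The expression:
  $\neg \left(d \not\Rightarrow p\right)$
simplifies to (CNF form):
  $p \vee \neg d$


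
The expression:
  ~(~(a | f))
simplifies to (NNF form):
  a | f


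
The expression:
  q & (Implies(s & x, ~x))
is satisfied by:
  {q: True, s: False, x: False}
  {x: True, q: True, s: False}
  {s: True, q: True, x: False}


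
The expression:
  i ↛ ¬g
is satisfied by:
  {i: True, g: True}


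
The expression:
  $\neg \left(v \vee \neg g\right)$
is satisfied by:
  {g: True, v: False}


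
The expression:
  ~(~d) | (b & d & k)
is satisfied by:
  {d: True}


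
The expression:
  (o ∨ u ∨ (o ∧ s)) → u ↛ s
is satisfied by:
  {u: False, o: False, s: False}
  {s: True, u: False, o: False}
  {u: True, s: False, o: False}
  {o: True, u: True, s: False}


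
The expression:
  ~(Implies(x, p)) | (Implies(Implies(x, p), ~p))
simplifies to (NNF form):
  ~p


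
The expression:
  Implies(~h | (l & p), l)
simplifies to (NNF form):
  h | l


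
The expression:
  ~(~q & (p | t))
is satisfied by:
  {q: True, t: False, p: False}
  {q: True, p: True, t: False}
  {q: True, t: True, p: False}
  {q: True, p: True, t: True}
  {p: False, t: False, q: False}


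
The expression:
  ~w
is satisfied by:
  {w: False}


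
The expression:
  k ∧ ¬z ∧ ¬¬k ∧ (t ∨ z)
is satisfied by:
  {t: True, k: True, z: False}


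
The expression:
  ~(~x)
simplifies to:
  x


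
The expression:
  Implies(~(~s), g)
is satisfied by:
  {g: True, s: False}
  {s: False, g: False}
  {s: True, g: True}


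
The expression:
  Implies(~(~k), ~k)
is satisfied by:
  {k: False}


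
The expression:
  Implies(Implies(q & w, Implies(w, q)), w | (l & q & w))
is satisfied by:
  {w: True}


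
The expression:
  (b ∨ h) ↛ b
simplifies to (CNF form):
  h ∧ ¬b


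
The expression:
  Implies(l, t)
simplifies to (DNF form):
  t | ~l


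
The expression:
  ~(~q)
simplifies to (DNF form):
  q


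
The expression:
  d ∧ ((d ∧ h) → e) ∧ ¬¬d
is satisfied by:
  {e: True, d: True, h: False}
  {d: True, h: False, e: False}
  {e: True, h: True, d: True}


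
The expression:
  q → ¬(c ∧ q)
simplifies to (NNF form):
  ¬c ∨ ¬q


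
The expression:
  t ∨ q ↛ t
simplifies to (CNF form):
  q ∨ t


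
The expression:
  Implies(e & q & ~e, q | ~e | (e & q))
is always true.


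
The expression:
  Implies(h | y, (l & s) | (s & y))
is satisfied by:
  {s: True, l: True, h: False, y: False}
  {s: True, l: False, h: False, y: False}
  {y: True, s: True, l: True, h: False}
  {y: True, s: True, l: False, h: False}
  {s: True, h: True, l: True, y: False}
  {s: True, h: True, y: True, l: True}
  {s: True, h: True, y: True, l: False}
  {l: True, s: False, h: False, y: False}
  {s: False, l: False, h: False, y: False}


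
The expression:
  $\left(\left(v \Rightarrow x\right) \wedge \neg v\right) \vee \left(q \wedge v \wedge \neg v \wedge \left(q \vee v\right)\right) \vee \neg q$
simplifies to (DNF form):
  $\neg q \vee \neg v$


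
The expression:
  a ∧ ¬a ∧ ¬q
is never true.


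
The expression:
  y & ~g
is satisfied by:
  {y: True, g: False}


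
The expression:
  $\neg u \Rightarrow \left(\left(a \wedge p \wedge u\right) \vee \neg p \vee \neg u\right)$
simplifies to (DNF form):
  $\text{True}$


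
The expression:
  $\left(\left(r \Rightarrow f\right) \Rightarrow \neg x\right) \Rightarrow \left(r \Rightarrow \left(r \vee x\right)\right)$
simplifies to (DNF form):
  $\text{True}$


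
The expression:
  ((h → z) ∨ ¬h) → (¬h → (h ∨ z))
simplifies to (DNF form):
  h ∨ z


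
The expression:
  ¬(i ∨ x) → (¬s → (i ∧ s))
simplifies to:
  i ∨ s ∨ x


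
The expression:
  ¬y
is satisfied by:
  {y: False}


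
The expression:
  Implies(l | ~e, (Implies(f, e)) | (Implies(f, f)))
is always true.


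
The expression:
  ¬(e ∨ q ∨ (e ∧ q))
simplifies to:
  ¬e ∧ ¬q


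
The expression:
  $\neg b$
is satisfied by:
  {b: False}


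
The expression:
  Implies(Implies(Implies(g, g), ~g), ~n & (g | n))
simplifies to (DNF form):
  g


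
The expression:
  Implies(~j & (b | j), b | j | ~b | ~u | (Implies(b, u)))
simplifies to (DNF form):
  True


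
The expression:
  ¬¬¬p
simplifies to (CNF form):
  ¬p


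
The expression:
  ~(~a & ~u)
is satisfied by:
  {a: True, u: True}
  {a: True, u: False}
  {u: True, a: False}


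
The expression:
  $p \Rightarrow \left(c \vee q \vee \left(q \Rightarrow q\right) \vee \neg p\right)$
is always true.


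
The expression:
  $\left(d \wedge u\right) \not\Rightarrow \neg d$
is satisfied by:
  {u: True, d: True}


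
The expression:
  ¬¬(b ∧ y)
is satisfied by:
  {b: True, y: True}


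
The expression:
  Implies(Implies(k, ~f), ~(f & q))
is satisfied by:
  {k: True, q: False, f: False}
  {q: False, f: False, k: False}
  {f: True, k: True, q: False}
  {f: True, q: False, k: False}
  {k: True, q: True, f: False}
  {q: True, k: False, f: False}
  {f: True, q: True, k: True}


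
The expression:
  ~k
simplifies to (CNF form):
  ~k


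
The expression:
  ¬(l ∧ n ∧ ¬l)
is always true.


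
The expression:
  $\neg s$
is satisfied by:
  {s: False}


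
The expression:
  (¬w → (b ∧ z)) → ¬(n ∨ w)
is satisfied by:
  {w: False, z: False, n: False, b: False}
  {b: True, w: False, z: False, n: False}
  {n: True, w: False, z: False, b: False}
  {b: True, n: True, w: False, z: False}
  {z: True, b: False, w: False, n: False}
  {b: True, z: True, w: False, n: False}
  {n: True, z: True, b: False, w: False}


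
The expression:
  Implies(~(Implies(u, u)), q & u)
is always true.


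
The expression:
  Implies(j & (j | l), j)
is always true.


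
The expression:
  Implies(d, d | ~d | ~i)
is always true.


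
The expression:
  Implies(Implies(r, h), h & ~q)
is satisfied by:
  {r: True, h: False, q: False}
  {q: True, r: True, h: False}
  {h: True, r: True, q: False}
  {h: True, r: False, q: False}


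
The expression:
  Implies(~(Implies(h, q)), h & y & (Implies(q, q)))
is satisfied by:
  {y: True, q: True, h: False}
  {y: True, h: False, q: False}
  {q: True, h: False, y: False}
  {q: False, h: False, y: False}
  {y: True, q: True, h: True}
  {y: True, h: True, q: False}
  {q: True, h: True, y: False}


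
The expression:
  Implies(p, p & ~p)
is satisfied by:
  {p: False}


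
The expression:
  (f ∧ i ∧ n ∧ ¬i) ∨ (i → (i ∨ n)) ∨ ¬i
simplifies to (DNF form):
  True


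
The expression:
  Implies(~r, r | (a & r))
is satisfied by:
  {r: True}


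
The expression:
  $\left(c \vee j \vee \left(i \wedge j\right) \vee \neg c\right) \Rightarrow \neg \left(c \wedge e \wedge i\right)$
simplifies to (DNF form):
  $\neg c \vee \neg e \vee \neg i$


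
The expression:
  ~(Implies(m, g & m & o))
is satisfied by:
  {m: True, g: False, o: False}
  {m: True, o: True, g: False}
  {m: True, g: True, o: False}


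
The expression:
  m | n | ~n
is always true.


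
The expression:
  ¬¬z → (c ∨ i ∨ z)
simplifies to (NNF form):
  True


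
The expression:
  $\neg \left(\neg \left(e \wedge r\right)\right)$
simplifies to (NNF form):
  $e \wedge r$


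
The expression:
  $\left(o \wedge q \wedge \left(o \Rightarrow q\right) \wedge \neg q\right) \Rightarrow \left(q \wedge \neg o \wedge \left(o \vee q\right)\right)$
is always true.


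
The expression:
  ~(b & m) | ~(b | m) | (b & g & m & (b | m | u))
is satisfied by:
  {g: True, m: False, b: False}
  {m: False, b: False, g: False}
  {b: True, g: True, m: False}
  {b: True, m: False, g: False}
  {g: True, m: True, b: False}
  {m: True, g: False, b: False}
  {b: True, m: True, g: True}


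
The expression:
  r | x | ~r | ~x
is always true.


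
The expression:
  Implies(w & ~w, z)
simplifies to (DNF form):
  True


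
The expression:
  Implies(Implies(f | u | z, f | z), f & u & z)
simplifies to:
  u & (f | ~z) & (z | ~f)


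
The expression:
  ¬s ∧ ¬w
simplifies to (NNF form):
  ¬s ∧ ¬w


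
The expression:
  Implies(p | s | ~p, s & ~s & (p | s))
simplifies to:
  False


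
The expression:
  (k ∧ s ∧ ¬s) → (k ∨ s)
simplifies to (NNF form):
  True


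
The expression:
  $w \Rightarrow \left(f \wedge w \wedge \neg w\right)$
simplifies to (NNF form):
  $\neg w$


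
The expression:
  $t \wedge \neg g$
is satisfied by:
  {t: True, g: False}


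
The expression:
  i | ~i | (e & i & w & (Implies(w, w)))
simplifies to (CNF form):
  True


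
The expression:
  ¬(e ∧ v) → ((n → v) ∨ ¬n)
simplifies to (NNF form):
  v ∨ ¬n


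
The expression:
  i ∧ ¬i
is never true.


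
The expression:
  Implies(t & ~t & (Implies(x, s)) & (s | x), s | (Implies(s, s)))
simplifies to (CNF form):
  True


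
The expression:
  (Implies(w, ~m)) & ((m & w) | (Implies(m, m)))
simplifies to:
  ~m | ~w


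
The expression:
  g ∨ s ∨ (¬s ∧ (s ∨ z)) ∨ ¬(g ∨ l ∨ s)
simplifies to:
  g ∨ s ∨ z ∨ ¬l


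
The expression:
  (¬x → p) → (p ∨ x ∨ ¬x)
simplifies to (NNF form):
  True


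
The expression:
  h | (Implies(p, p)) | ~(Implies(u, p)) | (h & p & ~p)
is always true.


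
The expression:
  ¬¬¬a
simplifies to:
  ¬a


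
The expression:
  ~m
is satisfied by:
  {m: False}


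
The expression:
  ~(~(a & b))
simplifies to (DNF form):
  a & b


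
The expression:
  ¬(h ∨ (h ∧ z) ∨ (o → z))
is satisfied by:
  {o: True, h: False, z: False}


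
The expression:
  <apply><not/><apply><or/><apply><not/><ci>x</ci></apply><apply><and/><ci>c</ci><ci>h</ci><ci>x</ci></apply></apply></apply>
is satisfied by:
  {x: True, h: False, c: False}
  {c: True, x: True, h: False}
  {h: True, x: True, c: False}


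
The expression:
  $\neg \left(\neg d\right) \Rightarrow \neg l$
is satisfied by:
  {l: False, d: False}
  {d: True, l: False}
  {l: True, d: False}


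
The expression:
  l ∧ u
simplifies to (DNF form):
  l ∧ u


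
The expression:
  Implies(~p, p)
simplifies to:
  p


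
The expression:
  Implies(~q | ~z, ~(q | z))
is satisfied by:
  {z: False, q: False}
  {q: True, z: True}


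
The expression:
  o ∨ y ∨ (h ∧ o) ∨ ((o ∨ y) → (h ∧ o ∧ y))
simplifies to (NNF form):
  True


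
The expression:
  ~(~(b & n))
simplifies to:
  b & n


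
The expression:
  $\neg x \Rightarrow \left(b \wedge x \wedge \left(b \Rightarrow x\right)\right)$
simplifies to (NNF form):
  $x$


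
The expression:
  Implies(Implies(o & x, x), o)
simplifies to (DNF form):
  o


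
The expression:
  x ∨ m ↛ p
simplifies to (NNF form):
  x ∨ (m ∧ ¬p)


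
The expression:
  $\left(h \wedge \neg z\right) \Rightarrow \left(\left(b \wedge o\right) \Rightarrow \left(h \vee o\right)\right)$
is always true.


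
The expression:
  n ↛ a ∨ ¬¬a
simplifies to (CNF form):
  a ∨ n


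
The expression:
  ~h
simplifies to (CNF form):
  ~h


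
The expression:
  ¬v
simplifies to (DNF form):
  ¬v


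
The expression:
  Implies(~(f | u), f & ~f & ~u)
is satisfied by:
  {u: True, f: True}
  {u: True, f: False}
  {f: True, u: False}


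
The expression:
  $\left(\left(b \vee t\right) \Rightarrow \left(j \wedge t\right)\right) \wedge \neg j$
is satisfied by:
  {t: False, j: False, b: False}


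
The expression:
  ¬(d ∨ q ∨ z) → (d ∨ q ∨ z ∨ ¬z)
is always true.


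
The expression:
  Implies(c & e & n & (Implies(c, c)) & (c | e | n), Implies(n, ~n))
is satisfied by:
  {c: False, n: False, e: False}
  {e: True, c: False, n: False}
  {n: True, c: False, e: False}
  {e: True, n: True, c: False}
  {c: True, e: False, n: False}
  {e: True, c: True, n: False}
  {n: True, c: True, e: False}


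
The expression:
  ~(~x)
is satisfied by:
  {x: True}


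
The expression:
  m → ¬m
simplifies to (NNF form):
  ¬m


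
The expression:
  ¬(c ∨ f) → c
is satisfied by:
  {c: True, f: True}
  {c: True, f: False}
  {f: True, c: False}


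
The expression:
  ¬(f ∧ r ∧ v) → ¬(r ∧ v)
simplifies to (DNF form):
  f ∨ ¬r ∨ ¬v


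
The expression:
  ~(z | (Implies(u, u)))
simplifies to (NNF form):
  False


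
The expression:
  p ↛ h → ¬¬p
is always true.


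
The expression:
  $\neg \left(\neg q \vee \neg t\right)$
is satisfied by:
  {t: True, q: True}


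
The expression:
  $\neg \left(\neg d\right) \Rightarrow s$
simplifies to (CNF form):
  $s \vee \neg d$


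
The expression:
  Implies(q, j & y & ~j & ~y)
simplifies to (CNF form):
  ~q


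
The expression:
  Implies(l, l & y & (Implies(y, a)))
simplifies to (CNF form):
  (a | ~l) & (y | ~l)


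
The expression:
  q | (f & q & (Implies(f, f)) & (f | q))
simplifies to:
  q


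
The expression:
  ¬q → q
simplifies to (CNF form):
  q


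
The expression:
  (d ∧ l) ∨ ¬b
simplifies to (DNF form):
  (d ∧ l) ∨ ¬b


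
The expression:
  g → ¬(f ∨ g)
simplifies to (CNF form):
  ¬g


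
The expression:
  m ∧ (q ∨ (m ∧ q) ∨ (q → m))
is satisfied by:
  {m: True}


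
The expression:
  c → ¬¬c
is always true.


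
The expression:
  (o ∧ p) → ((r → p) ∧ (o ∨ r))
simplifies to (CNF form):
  True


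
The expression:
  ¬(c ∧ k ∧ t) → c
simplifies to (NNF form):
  c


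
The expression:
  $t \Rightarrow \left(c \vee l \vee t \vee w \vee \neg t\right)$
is always true.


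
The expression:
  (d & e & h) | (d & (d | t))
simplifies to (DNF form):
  d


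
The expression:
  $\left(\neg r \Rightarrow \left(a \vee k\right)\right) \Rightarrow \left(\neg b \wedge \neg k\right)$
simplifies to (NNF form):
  $\neg k \wedge \left(\neg a \vee \neg b\right) \wedge \left(\neg b \vee \neg r\right)$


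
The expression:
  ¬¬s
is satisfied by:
  {s: True}


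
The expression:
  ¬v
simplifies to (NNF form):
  ¬v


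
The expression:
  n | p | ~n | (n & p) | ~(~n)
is always true.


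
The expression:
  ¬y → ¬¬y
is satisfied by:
  {y: True}


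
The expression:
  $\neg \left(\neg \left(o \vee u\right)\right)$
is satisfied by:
  {o: True, u: True}
  {o: True, u: False}
  {u: True, o: False}


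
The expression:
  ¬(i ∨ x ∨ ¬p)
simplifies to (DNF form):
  p ∧ ¬i ∧ ¬x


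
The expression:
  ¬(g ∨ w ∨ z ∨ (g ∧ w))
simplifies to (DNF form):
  ¬g ∧ ¬w ∧ ¬z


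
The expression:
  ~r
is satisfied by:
  {r: False}


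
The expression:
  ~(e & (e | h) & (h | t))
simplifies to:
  ~e | (~h & ~t)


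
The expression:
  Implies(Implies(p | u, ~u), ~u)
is always true.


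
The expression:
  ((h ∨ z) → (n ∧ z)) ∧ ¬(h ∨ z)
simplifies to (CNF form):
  ¬h ∧ ¬z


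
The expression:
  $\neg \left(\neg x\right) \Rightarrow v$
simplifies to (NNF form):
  $v \vee \neg x$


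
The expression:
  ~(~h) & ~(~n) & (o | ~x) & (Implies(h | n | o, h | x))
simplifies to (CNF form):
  h & n & (o | ~x)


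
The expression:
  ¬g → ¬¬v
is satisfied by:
  {v: True, g: True}
  {v: True, g: False}
  {g: True, v: False}


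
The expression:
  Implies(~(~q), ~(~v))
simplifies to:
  v | ~q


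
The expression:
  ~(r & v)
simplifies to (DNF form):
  ~r | ~v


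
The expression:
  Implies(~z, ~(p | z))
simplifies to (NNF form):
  z | ~p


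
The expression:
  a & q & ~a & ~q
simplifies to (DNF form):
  False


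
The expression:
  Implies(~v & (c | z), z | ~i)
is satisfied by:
  {z: True, v: True, c: False, i: False}
  {z: True, c: False, v: False, i: False}
  {v: True, z: False, c: False, i: False}
  {z: False, c: False, v: False, i: False}
  {i: True, z: True, v: True, c: False}
  {i: True, z: True, c: False, v: False}
  {i: True, v: True, z: False, c: False}
  {i: True, z: False, c: False, v: False}
  {z: True, c: True, v: True, i: False}
  {z: True, c: True, i: False, v: False}
  {c: True, v: True, i: False, z: False}
  {c: True, i: False, v: False, z: False}
  {z: True, c: True, i: True, v: True}
  {z: True, c: True, i: True, v: False}
  {c: True, i: True, v: True, z: False}
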